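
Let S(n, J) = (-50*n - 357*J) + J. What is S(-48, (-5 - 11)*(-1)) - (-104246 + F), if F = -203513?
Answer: 304463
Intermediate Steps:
S(n, J) = -356*J - 50*n (S(n, J) = (-357*J - 50*n) + J = -356*J - 50*n)
S(-48, (-5 - 11)*(-1)) - (-104246 + F) = (-356*(-5 - 11)*(-1) - 50*(-48)) - (-104246 - 203513) = (-(-5696)*(-1) + 2400) - 1*(-307759) = (-356*16 + 2400) + 307759 = (-5696 + 2400) + 307759 = -3296 + 307759 = 304463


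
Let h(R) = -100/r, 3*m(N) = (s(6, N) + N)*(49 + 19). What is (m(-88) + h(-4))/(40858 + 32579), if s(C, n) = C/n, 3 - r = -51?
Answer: -84775/3115827 ≈ -0.027208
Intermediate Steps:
r = 54 (r = 3 - 1*(-51) = 3 + 51 = 54)
m(N) = 136/N + 68*N/3 (m(N) = ((6/N + N)*(49 + 19))/3 = ((N + 6/N)*68)/3 = (68*N + 408/N)/3 = 136/N + 68*N/3)
h(R) = -50/27 (h(R) = -100/54 = -100*1/54 = -50/27)
(m(-88) + h(-4))/(40858 + 32579) = ((136/(-88) + (68/3)*(-88)) - 50/27)/(40858 + 32579) = ((136*(-1/88) - 5984/3) - 50/27)/73437 = ((-17/11 - 5984/3) - 50/27)*(1/73437) = (-65875/33 - 50/27)*(1/73437) = -593425/297*1/73437 = -84775/3115827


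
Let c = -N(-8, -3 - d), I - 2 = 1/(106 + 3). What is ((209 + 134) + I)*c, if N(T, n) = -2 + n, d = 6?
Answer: 413666/109 ≈ 3795.1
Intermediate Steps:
I = 219/109 (I = 2 + 1/(106 + 3) = 2 + 1/109 = 219/109 ≈ 2.0092)
c = 11 (c = -(-2 + (-3 - 1*6)) = -(-2 + (-3 - 6)) = -(-2 - 9) = -1*(-11) = 11)
((209 + 134) + I)*c = ((209 + 134) + 219/109)*11 = (343 + 219/109)*11 = (37606/109)*11 = 413666/109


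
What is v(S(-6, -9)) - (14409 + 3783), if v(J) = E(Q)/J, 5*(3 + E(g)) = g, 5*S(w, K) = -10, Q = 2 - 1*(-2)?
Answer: -181909/10 ≈ -18191.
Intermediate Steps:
Q = 4 (Q = 2 + 2 = 4)
S(w, K) = -2 (S(w, K) = (⅕)*(-10) = -2)
E(g) = -3 + g/5
v(J) = -11/(5*J) (v(J) = (-3 + (⅕)*4)/J = (-3 + ⅘)/J = -11/(5*J))
v(S(-6, -9)) - (14409 + 3783) = -11/5/(-2) - (14409 + 3783) = -11/5*(-½) - 1*18192 = 11/10 - 18192 = -181909/10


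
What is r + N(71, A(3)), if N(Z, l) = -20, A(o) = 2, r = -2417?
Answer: -2437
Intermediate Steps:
r + N(71, A(3)) = -2417 - 20 = -2437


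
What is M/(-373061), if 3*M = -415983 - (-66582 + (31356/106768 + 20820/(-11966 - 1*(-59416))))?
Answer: 14750988766113/47249496285940 ≈ 0.31219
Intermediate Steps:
M = -14750988766113/126653540 (M = (-415983 - (-66582 + (31356/106768 + 20820/(-11966 - 1*(-59416)))))/3 = (-415983 - (-66582 + (31356*(1/106768) + 20820/(-11966 + 59416))))/3 = (-415983 - (-66582 + (7839/26692 + 20820/47450)))/3 = (-415983 - (-66582 + (7839/26692 + 20820*(1/47450))))/3 = (-415983 - (-66582 + (7839/26692 + 2082/4745)))/3 = (-415983 - (-66582 + 92768799/126653540))/3 = (-415983 - 1*(-8432753231481/126653540))/3 = (-415983 + 8432753231481/126653540)/3 = (1/3)*(-44252966298339/126653540) = -14750988766113/126653540 ≈ -1.1647e+5)
M/(-373061) = -14750988766113/126653540/(-373061) = -14750988766113/126653540*(-1/373061) = 14750988766113/47249496285940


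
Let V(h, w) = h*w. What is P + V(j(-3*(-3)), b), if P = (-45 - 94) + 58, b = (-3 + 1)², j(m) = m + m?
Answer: -9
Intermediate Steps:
j(m) = 2*m
b = 4 (b = (-2)² = 4)
P = -81 (P = -139 + 58 = -81)
P + V(j(-3*(-3)), b) = -81 + (2*(-3*(-3)))*4 = -81 + (2*9)*4 = -81 + 18*4 = -81 + 72 = -9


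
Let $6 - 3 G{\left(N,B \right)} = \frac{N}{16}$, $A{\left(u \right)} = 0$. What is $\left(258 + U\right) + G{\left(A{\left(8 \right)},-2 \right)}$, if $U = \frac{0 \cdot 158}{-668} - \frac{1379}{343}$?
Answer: $\frac{12543}{49} \approx 255.98$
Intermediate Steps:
$G{\left(N,B \right)} = 2 - \frac{N}{48}$ ($G{\left(N,B \right)} = 2 - \frac{N \frac{1}{16}}{3} = 2 - \frac{\frac{1}{16} N}{3} = 2 - \frac{N}{48}$)
$U = - \frac{197}{49}$ ($U = 0 \left(- \frac{1}{668}\right) - \frac{197}{49} = 0 - \frac{197}{49} = - \frac{197}{49} \approx -4.0204$)
$\left(258 + U\right) + G{\left(A{\left(8 \right)},-2 \right)} = \left(258 - \frac{197}{49}\right) + \left(2 - 0\right) = \frac{12445}{49} + \left(2 + 0\right) = \frac{12445}{49} + 2 = \frac{12543}{49}$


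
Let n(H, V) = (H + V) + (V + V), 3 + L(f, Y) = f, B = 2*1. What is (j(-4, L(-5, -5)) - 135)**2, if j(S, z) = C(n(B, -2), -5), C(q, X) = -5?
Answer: 19600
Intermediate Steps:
B = 2
L(f, Y) = -3 + f
n(H, V) = H + 3*V (n(H, V) = (H + V) + 2*V = H + 3*V)
j(S, z) = -5
(j(-4, L(-5, -5)) - 135)**2 = (-5 - 135)**2 = (-140)**2 = 19600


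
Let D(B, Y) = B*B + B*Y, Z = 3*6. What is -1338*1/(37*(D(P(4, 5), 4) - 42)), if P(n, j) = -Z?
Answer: -223/1295 ≈ -0.17220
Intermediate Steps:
Z = 18
P(n, j) = -18 (P(n, j) = -1*18 = -18)
D(B, Y) = B² + B*Y
-1338*1/(37*(D(P(4, 5), 4) - 42)) = -1338*1/(37*(-18*(-18 + 4) - 42)) = -1338*1/(37*(-18*(-14) - 42)) = -1338*1/(37*(252 - 42)) = -1338/(37*210) = -1338/7770 = -1338*1/7770 = -223/1295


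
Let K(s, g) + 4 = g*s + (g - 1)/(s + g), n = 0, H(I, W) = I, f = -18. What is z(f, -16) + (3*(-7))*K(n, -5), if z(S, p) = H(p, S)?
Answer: 214/5 ≈ 42.800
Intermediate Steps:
z(S, p) = p
K(s, g) = -4 + g*s + (-1 + g)/(g + s) (K(s, g) = -4 + (g*s + (g - 1)/(s + g)) = -4 + (g*s + (-1 + g)/(g + s)) = -4 + g*s + (-1 + g)/(g + s))
z(f, -16) + (3*(-7))*K(n, -5) = -16 + (3*(-7))*((-1 - 4*0 - 3*(-5) - 5*0² + 0*(-5)²)/(-5 + 0)) = -16 - 21*(-1 + 0 + 15 - 5*0 + 0*25)/(-5) = -16 - (-21)*(-1 + 0 + 15 + 0 + 0)/5 = -16 - (-21)*14/5 = -16 - 21*(-14/5) = -16 + 294/5 = 214/5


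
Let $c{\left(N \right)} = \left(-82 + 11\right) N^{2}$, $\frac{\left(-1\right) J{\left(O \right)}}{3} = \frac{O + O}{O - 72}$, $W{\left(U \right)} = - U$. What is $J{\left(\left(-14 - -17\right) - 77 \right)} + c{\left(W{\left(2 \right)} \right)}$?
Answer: $- \frac{20954}{73} \approx -287.04$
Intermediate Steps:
$J{\left(O \right)} = - \frac{6 O}{-72 + O}$ ($J{\left(O \right)} = - 3 \frac{O + O}{O - 72} = - 3 \frac{2 O}{-72 + O} = - \frac{6 O}{-72 + O}$)
$c{\left(N \right)} = - 71 N^{2}$
$J{\left(\left(-14 - -17\right) - 77 \right)} + c{\left(W{\left(2 \right)} \right)} = - \frac{6 \left(\left(-14 - -17\right) - 77\right)}{-72 - 74} - 71 \left(\left(-1\right) 2\right)^{2} = - \frac{6 \left(\left(-14 + 17\right) - 77\right)}{-72 + \left(\left(-14 + 17\right) - 77\right)} - 71 \left(-2\right)^{2} = - \frac{6 \left(3 - 77\right)}{-72 + \left(3 - 77\right)} - 284 = \left(-6\right) \left(-74\right) \frac{1}{-72 - 74} - 284 = \left(-6\right) \left(-74\right) \frac{1}{-146} - 284 = \left(-6\right) \left(-74\right) \left(- \frac{1}{146}\right) - 284 = - \frac{222}{73} - 284 = - \frac{20954}{73}$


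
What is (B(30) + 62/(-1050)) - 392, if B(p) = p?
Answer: -190081/525 ≈ -362.06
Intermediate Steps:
(B(30) + 62/(-1050)) - 392 = (30 + 62/(-1050)) - 392 = (30 + 62*(-1/1050)) - 392 = (30 - 31/525) - 392 = 15719/525 - 392 = -190081/525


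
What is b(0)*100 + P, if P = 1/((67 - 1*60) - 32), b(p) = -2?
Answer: -5001/25 ≈ -200.04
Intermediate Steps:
P = -1/25 (P = 1/((67 - 60) - 32) = 1/(7 - 32) = 1/(-25) = -1/25 ≈ -0.040000)
b(0)*100 + P = -2*100 - 1/25 = -200 - 1/25 = -5001/25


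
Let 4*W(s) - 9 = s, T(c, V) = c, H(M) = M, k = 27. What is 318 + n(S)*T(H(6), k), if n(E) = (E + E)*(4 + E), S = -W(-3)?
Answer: 273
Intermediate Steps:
W(s) = 9/4 + s/4
S = -3/2 (S = -(9/4 + (1/4)*(-3)) = -(9/4 - 3/4) = -1*3/2 = -3/2 ≈ -1.5000)
n(E) = 2*E*(4 + E) (n(E) = (2*E)*(4 + E) = 2*E*(4 + E))
318 + n(S)*T(H(6), k) = 318 + (2*(-3/2)*(4 - 3/2))*6 = 318 + (2*(-3/2)*(5/2))*6 = 318 - 15/2*6 = 318 - 45 = 273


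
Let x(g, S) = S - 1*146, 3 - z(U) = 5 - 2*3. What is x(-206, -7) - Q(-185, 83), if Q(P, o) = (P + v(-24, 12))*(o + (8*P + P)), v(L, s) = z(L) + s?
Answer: -267511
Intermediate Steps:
z(U) = 4 (z(U) = 3 - (5 - 2*3) = 3 - (5 - 6) = 3 - 1*(-1) = 3 + 1 = 4)
x(g, S) = -146 + S (x(g, S) = S - 146 = -146 + S)
v(L, s) = 4 + s
Q(P, o) = (16 + P)*(o + 9*P) (Q(P, o) = (P + (4 + 12))*(o + (8*P + P)) = (P + 16)*(o + 9*P) = (16 + P)*(o + 9*P))
x(-206, -7) - Q(-185, 83) = (-146 - 7) - (9*(-185)**2 + 16*83 + 144*(-185) - 185*83) = -153 - (9*34225 + 1328 - 26640 - 15355) = -153 - (308025 + 1328 - 26640 - 15355) = -153 - 1*267358 = -153 - 267358 = -267511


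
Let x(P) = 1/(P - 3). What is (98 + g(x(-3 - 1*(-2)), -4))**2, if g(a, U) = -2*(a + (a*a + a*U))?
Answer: 594441/64 ≈ 9288.1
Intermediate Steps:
x(P) = 1/(-3 + P)
g(a, U) = -2*a - 2*a**2 - 2*U*a (g(a, U) = -2*(a + (a**2 + U*a)) = -2*(a + a**2 + U*a) = -2*a - 2*a**2 - 2*U*a)
(98 + g(x(-3 - 1*(-2)), -4))**2 = (98 - 2*(1 - 4 + 1/(-3 + (-3 - 1*(-2))))/(-3 + (-3 - 1*(-2))))**2 = (98 - 2*(1 - 4 + 1/(-3 + (-3 + 2)))/(-3 + (-3 + 2)))**2 = (98 - 2*(1 - 4 + 1/(-3 - 1))/(-3 - 1))**2 = (98 - 2*(1 - 4 + 1/(-4))/(-4))**2 = (98 - 2*(-1/4)*(1 - 4 - 1/4))**2 = (98 - 2*(-1/4)*(-13/4))**2 = (98 - 13/8)**2 = (771/8)**2 = 594441/64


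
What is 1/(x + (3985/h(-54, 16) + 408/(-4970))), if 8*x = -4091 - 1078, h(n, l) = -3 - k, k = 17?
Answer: -19880/16807687 ≈ -0.0011828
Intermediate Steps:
h(n, l) = -20 (h(n, l) = -3 - 1*17 = -3 - 17 = -20)
x = -5169/8 (x = (-4091 - 1078)/8 = (1/8)*(-5169) = -5169/8 ≈ -646.13)
1/(x + (3985/h(-54, 16) + 408/(-4970))) = 1/(-5169/8 + (3985/(-20) + 408/(-4970))) = 1/(-5169/8 + (3985*(-1/20) + 408*(-1/4970))) = 1/(-5169/8 + (-797/4 - 204/2485)) = 1/(-5169/8 - 1981361/9940) = 1/(-16807687/19880) = -19880/16807687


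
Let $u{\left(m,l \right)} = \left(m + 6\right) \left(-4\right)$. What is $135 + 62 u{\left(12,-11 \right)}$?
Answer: $-4329$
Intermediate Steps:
$u{\left(m,l \right)} = -24 - 4 m$ ($u{\left(m,l \right)} = \left(6 + m\right) \left(-4\right) = -24 - 4 m$)
$135 + 62 u{\left(12,-11 \right)} = 135 + 62 \left(-24 - 48\right) = 135 + 62 \left(-72\right) = 135 - 4464 = -4329$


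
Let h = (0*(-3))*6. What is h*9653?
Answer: 0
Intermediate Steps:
h = 0 (h = 0*6 = 0)
h*9653 = 0*9653 = 0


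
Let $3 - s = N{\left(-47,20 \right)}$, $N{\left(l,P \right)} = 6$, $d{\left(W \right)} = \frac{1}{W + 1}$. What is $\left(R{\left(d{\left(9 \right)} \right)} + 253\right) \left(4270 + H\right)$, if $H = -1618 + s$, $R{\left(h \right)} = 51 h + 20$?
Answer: $\frac{7366869}{10} \approx 7.3669 \cdot 10^{5}$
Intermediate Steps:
$d{\left(W \right)} = \frac{1}{1 + W}$
$R{\left(h \right)} = 20 + 51 h$
$s = -3$ ($s = 3 - 6 = -3$)
$H = -1621$ ($H = -1618 - 3 = -1621$)
$\left(R{\left(d{\left(9 \right)} \right)} + 253\right) \left(4270 + H\right) = \left(\left(20 + \frac{51}{1 + 9}\right) + 253\right) \left(4270 - 1621\right) = \left(\left(20 + \frac{51}{10}\right) + 253\right) 2649 = \left(\frac{251}{10} + 253\right) 2649 = \frac{2781}{10} \cdot 2649 = \frac{7366869}{10}$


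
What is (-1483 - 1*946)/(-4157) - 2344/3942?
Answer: -84445/8193447 ≈ -0.010306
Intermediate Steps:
(-1483 - 1*946)/(-4157) - 2344/3942 = (-1483 - 946)*(-1/4157) - 2344*1/3942 = -2429*(-1/4157) - 1172/1971 = 2429/4157 - 1172/1971 = -84445/8193447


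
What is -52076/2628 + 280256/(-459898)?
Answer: -3085770127/151076493 ≈ -20.425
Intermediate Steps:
-52076/2628 + 280256/(-459898) = -52076*1/2628 + 280256*(-1/459898) = -13019/657 - 140128/229949 = -3085770127/151076493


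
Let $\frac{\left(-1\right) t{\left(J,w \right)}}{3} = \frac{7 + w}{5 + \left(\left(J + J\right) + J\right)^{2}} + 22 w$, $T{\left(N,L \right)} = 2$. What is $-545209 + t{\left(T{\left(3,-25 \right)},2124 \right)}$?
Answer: $- \frac{28107506}{41} \approx -6.8555 \cdot 10^{5}$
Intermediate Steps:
$t{\left(J,w \right)} = - 66 w - \frac{3 \left(7 + w\right)}{5 + 9 J^{2}}$ ($t{\left(J,w \right)} = - 3 \left(\frac{7 + w}{5 + \left(\left(J + J\right) + J\right)^{2}} + 22 w\right) = - 3 \left(\frac{7 + w}{5 + \left(2 J + J\right)^{2}} + 22 w\right) = - 3 \left(\frac{7 + w}{5 + \left(3 J\right)^{2}} + 22 w\right) = - 3 \left(\frac{7 + w}{5 + 9 J^{2}} + 22 w\right) = - 3 \left(22 w + \frac{7 + w}{5 + 9 J^{2}}\right) = - 66 w - \frac{3 \left(7 + w\right)}{5 + 9 J^{2}}$)
$-545209 + t{\left(T{\left(3,-25 \right)},2124 \right)} = -545209 + \frac{3 \left(-7 - 235764 - 420552 \cdot 2^{2}\right)}{5 + 9 \cdot 2^{2}} = -545209 + \frac{3 \left(-7 - 235764 - 420552 \cdot 4\right)}{5 + 9 \cdot 4} = -545209 + \frac{3 \left(-7 - 235764 - 1682208\right)}{5 + 36} = -545209 + 3 \cdot \frac{1}{41} \left(-1917979\right) = -545209 - \frac{5753937}{41} = - \frac{28107506}{41}$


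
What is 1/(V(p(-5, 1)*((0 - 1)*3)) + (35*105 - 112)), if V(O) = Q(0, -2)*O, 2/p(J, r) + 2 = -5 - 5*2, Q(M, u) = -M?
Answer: 1/3563 ≈ 0.00028066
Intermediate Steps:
p(J, r) = -2/17 (p(J, r) = 2/(-2 + (-5 - 5*2)) = 2/(-2 + (-5 - 10)) = 2/(-2 - 15) = 2/(-17) = 2*(-1/17) = -2/17)
V(O) = 0 (V(O) = (-1*0)*O = 0*O = 0)
1/(V(p(-5, 1)*((0 - 1)*3)) + (35*105 - 112)) = 1/(0 + (35*105 - 112)) = 1/(0 + (3675 - 112)) = 1/(0 + 3563) = 1/3563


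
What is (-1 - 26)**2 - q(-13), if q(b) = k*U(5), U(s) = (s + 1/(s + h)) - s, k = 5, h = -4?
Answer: 724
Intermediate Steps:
U(s) = 1/(-4 + s) (U(s) = (s + 1/(s - 4)) - s = (s + 1/(-4 + s)) - s = 1/(-4 + s))
q(b) = 5 (q(b) = 5/(-4 + 5) = 5/1 = 5*1 = 5)
(-1 - 26)**2 - q(-13) = (-1 - 26)**2 - 1*5 = (-27)**2 - 5 = 729 - 5 = 724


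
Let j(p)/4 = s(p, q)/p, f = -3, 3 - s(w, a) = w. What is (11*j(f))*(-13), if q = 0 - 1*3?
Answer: 1144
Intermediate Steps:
q = -3 (q = 0 - 3 = -3)
s(w, a) = 3 - w
j(p) = 4*(3 - p)/p (j(p) = 4*((3 - p)/p) = 4*(3 - p)/p)
(11*j(f))*(-13) = (11*(-4 + 12/(-3)))*(-13) = (11*(-4 + 12*(-⅓)))*(-13) = (11*(-4 - 4))*(-13) = (11*(-8))*(-13) = -88*(-13) = 1144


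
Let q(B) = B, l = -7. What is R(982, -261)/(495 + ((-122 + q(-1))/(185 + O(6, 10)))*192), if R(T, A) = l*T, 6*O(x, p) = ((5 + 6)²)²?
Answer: -108272374/7655049 ≈ -14.144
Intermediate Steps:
O(x, p) = 14641/6 (O(x, p) = ((5 + 6)²)²/6 = (11²)²/6 = (⅙)*121² = (⅙)*14641 = 14641/6)
R(T, A) = -7*T
R(982, -261)/(495 + ((-122 + q(-1))/(185 + O(6, 10)))*192) = (-7*982)/(495 + ((-122 - 1)/(185 + 14641/6))*192) = -6874/(495 - 123/15751/6*192) = -6874/(495 - 123*6/15751*192) = -6874/(495 - 738/15751*192) = -6874/(495 - 141696/15751) = -6874/7655049/15751 = -6874*15751/7655049 = -108272374/7655049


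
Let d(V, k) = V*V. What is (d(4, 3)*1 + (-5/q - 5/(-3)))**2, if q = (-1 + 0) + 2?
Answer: 1444/9 ≈ 160.44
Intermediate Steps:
q = 1 (q = -1 + 2 = 1)
d(V, k) = V**2
(d(4, 3)*1 + (-5/q - 5/(-3)))**2 = (4**2*1 + (-5/1 - 5/(-3)))**2 = (16*1 + (-5*1 - 5*(-1/3)))**2 = (16 + (-5 + 5/3))**2 = (16 - 10/3)**2 = (38/3)**2 = 1444/9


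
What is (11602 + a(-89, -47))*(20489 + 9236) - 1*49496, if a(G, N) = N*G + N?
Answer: 467762554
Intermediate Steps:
a(G, N) = N + G*N (a(G, N) = G*N + N = N + G*N)
(11602 + a(-89, -47))*(20489 + 9236) - 1*49496 = (11602 - 47*(1 - 89))*(20489 + 9236) - 1*49496 = (11602 - 47*(-88))*29725 - 49496 = (11602 + 4136)*29725 - 49496 = 15738*29725 - 49496 = 467812050 - 49496 = 467762554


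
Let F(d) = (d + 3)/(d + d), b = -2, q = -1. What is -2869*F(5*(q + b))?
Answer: -5738/5 ≈ -1147.6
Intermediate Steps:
F(d) = (3 + d)/(2*d) (F(d) = (3 + d)/((2*d)) = (3 + d)*(1/(2*d)) = (3 + d)/(2*d))
-2869*F(5*(q + b)) = -2869*(3 + 5*(-1 - 2))/(2*(5*(-1 - 2))) = -2869*(3 + 5*(-3))/(2*(5*(-3))) = -2869*(3 - 15)/(2*(-15)) = -2869*(-1)*(-12)/(2*15) = -2869*⅖ = -5738/5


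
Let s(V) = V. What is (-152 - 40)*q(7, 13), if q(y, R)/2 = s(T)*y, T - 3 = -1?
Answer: -5376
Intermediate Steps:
T = 2 (T = 3 - 1 = 2)
q(y, R) = 4*y (q(y, R) = 2*(2*y) = 4*y)
(-152 - 40)*q(7, 13) = (-152 - 40)*(4*7) = -192*28 = -5376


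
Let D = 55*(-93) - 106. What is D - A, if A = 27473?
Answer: -32694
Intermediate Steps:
D = -5221 (D = -5115 - 106 = -5221)
D - A = -5221 - 1*27473 = -5221 - 27473 = -32694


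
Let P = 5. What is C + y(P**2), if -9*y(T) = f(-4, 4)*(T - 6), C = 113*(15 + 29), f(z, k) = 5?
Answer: 44653/9 ≈ 4961.4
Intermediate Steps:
C = 4972 (C = 113*44 = 4972)
y(T) = 10/3 - 5*T/9 (y(T) = -5*(T - 6)/9 = -5*(-6 + T)/9 = -(-30 + 5*T)/9 = 10/3 - 5*T/9)
C + y(P**2) = 4972 + (10/3 - 5/9*5**2) = 4972 + (10/3 - 5/9*25) = 4972 + (10/3 - 125/9) = 4972 - 95/9 = 44653/9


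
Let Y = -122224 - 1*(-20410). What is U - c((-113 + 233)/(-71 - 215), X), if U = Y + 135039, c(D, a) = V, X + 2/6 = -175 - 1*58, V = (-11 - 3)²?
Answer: 33029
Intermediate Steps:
V = 196 (V = (-14)² = 196)
Y = -101814 (Y = -122224 + 20410 = -101814)
X = -700/3 (X = -⅓ + (-175 - 1*58) = -⅓ + (-175 - 58) = -⅓ - 233 = -700/3 ≈ -233.33)
c(D, a) = 196
U = 33225 (U = -101814 + 135039 = 33225)
U - c((-113 + 233)/(-71 - 215), X) = 33225 - 1*196 = 33225 - 196 = 33029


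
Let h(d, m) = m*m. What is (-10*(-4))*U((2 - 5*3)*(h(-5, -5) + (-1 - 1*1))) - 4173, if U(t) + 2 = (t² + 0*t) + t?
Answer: 3559827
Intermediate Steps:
h(d, m) = m²
U(t) = -2 + t + t² (U(t) = -2 + ((t² + 0*t) + t) = -2 + ((t² + 0) + t) = -2 + (t² + t) = -2 + (t + t²) = -2 + t + t²)
(-10*(-4))*U((2 - 5*3)*(h(-5, -5) + (-1 - 1*1))) - 4173 = (-10*(-4))*(-2 + (2 - 5*3)*((-5)² + (-1 - 1*1)) + ((2 - 5*3)*((-5)² + (-1 - 1*1)))²) - 4173 = 40*(-2 + (2 - 15)*(25 + (-1 - 1)) + ((2 - 15)*(25 + (-1 - 1)))²) - 4173 = 40*(-2 - 13*(25 - 2) + (-13*(25 - 2))²) - 4173 = 40*(-2 - 13*23 + (-13*23)²) - 4173 = 40*(-2 - 299 + (-299)²) - 4173 = 40*(-2 - 299 + 89401) - 4173 = 40*89100 - 4173 = 3564000 - 4173 = 3559827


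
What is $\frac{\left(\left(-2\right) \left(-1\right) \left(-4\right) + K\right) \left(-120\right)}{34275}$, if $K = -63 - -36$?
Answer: $\frac{56}{457} \approx 0.12254$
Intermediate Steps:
$K = -27$ ($K = -63 + 36 = -27$)
$\frac{\left(\left(-2\right) \left(-1\right) \left(-4\right) + K\right) \left(-120\right)}{34275} = \frac{\left(\left(-2\right) \left(-1\right) \left(-4\right) - 27\right) \left(-120\right)}{34275} = \left(2 \left(-4\right) - 27\right) \left(-120\right) \frac{1}{34275} = \left(-8 - 27\right) \left(-120\right) \frac{1}{34275} = \left(-35\right) \left(-120\right) \frac{1}{34275} = 4200 \cdot \frac{1}{34275} = \frac{56}{457}$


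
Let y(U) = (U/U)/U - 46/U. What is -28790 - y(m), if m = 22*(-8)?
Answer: -5067085/176 ≈ -28790.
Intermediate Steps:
m = -176
y(U) = -45/U (y(U) = 1/U - 46/U = -45/U)
-28790 - y(m) = -28790 - (-45)/(-176) = -28790 - (-45)*(-1)/176 = -28790 - 1*45/176 = -28790 - 45/176 = -5067085/176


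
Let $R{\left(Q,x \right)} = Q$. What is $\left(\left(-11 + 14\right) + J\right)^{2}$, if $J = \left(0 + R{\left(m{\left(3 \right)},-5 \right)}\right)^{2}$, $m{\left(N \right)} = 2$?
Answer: $49$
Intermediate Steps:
$J = 4$ ($J = \left(0 + 2\right)^{2} = 2^{2} = 4$)
$\left(\left(-11 + 14\right) + J\right)^{2} = \left(\left(-11 + 14\right) + 4\right)^{2} = \left(3 + 4\right)^{2} = 7^{2} = 49$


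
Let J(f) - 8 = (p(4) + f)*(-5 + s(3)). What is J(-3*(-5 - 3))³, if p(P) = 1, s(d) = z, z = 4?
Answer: -4913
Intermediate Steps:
s(d) = 4
J(f) = 7 - f (J(f) = 8 + (1 + f)*(-5 + 4) = 8 + (1 + f)*(-1) = 8 + (-1 - f) = 7 - f)
J(-3*(-5 - 3))³ = (7 - (-3)*(-5 - 3))³ = (7 - (-3)*(-8))³ = (7 - 1*24)³ = (7 - 24)³ = (-17)³ = -4913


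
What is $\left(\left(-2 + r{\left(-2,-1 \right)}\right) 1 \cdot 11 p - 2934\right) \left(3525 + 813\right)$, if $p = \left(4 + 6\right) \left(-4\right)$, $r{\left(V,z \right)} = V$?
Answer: $-5092812$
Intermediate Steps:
$p = -40$ ($p = 10 \left(-4\right) = -40$)
$\left(\left(-2 + r{\left(-2,-1 \right)}\right) 1 \cdot 11 p - 2934\right) \left(3525 + 813\right) = \left(\left(-2 - 2\right) 1 \cdot 11 \left(-40\right) - 2934\right) \left(3525 + 813\right) = \left(\left(-4\right) 1 \cdot 11 \left(-40\right) - 2934\right) 4338 = \left(\left(-4\right) 11 \left(-40\right) - 2934\right) 4338 = \left(\left(-44\right) \left(-40\right) - 2934\right) 4338 = \left(1760 - 2934\right) 4338 = \left(-1174\right) 4338 = -5092812$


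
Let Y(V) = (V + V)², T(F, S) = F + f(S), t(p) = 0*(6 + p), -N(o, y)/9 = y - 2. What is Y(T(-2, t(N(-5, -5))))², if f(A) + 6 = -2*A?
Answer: 65536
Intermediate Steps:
f(A) = -6 - 2*A
N(o, y) = 18 - 9*y (N(o, y) = -9*(y - 2) = -9*(-2 + y) = 18 - 9*y)
t(p) = 0
T(F, S) = -6 + F - 2*S (T(F, S) = F + (-6 - 2*S) = -6 + F - 2*S)
Y(V) = 4*V² (Y(V) = (2*V)² = 4*V²)
Y(T(-2, t(N(-5, -5))))² = (4*(-6 - 2 - 2*0)²)² = (4*(-6 - 2 + 0)²)² = (4*(-8)²)² = (4*64)² = 256² = 65536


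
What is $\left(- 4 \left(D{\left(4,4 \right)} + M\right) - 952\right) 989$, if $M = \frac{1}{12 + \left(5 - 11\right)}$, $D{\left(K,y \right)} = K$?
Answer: $- \frac{2874034}{3} \approx -9.5801 \cdot 10^{5}$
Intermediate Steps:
$M = \frac{1}{6}$ ($M = \frac{1}{12 + \left(5 - 11\right)} = \frac{1}{12 - 6} = \frac{1}{6} \approx 0.16667$)
$\left(- 4 \left(D{\left(4,4 \right)} + M\right) - 952\right) 989 = \left(- 4 \left(4 + \frac{1}{6}\right) - 952\right) 989 = \left(\left(-4\right) \frac{25}{6} - 952\right) 989 = \left(- \frac{50}{3} - 952\right) 989 = \left(- \frac{2906}{3}\right) 989 = - \frac{2874034}{3}$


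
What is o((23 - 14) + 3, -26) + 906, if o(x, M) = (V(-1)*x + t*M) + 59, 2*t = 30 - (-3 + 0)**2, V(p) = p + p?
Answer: 668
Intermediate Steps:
V(p) = 2*p
t = 21/2 (t = (30 - (-3 + 0)**2)/2 = (30 - 1*(-3)**2)/2 = (30 - 1*9)/2 = (30 - 9)/2 = (1/2)*21 = 21/2 ≈ 10.500)
o(x, M) = 59 - 2*x + 21*M/2 (o(x, M) = ((2*(-1))*x + 21*M/2) + 59 = (-2*x + 21*M/2) + 59 = 59 - 2*x + 21*M/2)
o((23 - 14) + 3, -26) + 906 = (59 - 2*((23 - 14) + 3) + (21/2)*(-26)) + 906 = (59 - 2*(9 + 3) - 273) + 906 = (59 - 2*12 - 273) + 906 = (59 - 24 - 273) + 906 = -238 + 906 = 668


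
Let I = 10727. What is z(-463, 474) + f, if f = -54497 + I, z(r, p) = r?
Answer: -44233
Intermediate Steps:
f = -43770 (f = -54497 + 10727 = -43770)
z(-463, 474) + f = -463 - 43770 = -44233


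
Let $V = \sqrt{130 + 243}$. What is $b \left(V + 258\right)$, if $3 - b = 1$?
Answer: $516 + 2 \sqrt{373} \approx 554.63$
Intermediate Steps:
$b = 2$ ($b = 3 - 1 = 2$)
$V = \sqrt{373} \approx 19.313$
$b \left(V + 258\right) = 2 \left(\sqrt{373} + 258\right) = 2 \left(258 + \sqrt{373}\right) = 516 + 2 \sqrt{373}$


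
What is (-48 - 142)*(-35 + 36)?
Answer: -190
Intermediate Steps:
(-48 - 142)*(-35 + 36) = -190*1 = -190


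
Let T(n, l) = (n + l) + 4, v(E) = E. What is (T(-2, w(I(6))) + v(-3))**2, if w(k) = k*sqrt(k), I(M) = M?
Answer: 217 - 12*sqrt(6) ≈ 187.61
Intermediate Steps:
w(k) = k**(3/2)
T(n, l) = 4 + l + n (T(n, l) = (l + n) + 4 = 4 + l + n)
(T(-2, w(I(6))) + v(-3))**2 = ((4 + 6**(3/2) - 2) - 3)**2 = ((4 + 6*sqrt(6) - 2) - 3)**2 = ((2 + 6*sqrt(6)) - 3)**2 = (-1 + 6*sqrt(6))**2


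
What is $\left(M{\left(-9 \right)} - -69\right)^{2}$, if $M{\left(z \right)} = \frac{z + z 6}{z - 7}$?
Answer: $\frac{1361889}{256} \approx 5319.9$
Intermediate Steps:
$M{\left(z \right)} = \frac{7 z}{-7 + z}$ ($M{\left(z \right)} = \frac{z + 6 z}{-7 + z} = \frac{7 z}{-7 + z}$)
$\left(M{\left(-9 \right)} - -69\right)^{2} = \left(7 \left(-9\right) \frac{1}{-7 - 9} - -69\right)^{2} = \left(7 \left(-9\right) \frac{1}{-16} + 69\right)^{2} = \left(7 \left(-9\right) \left(- \frac{1}{16}\right) + 69\right)^{2} = \left(\frac{63}{16} + 69\right)^{2} = \left(\frac{1167}{16}\right)^{2} = \frac{1361889}{256}$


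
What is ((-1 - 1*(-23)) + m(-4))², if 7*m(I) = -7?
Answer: 441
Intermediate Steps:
m(I) = -1 (m(I) = (⅐)*(-7) = -1)
((-1 - 1*(-23)) + m(-4))² = ((-1 - 1*(-23)) - 1)² = ((-1 + 23) - 1)² = (22 - 1)² = 21² = 441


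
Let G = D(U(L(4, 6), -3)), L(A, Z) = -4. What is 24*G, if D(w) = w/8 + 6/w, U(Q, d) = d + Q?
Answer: -291/7 ≈ -41.571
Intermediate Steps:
U(Q, d) = Q + d
D(w) = 6/w + w/8 (D(w) = w*(⅛) + 6/w = w/8 + 6/w = 6/w + w/8)
G = -97/56 (G = 6/(-4 - 3) + (-4 - 3)/8 = 6/(-7) + (⅛)*(-7) = 6*(-⅐) - 7/8 = -6/7 - 7/8 = -97/56 ≈ -1.7321)
24*G = 24*(-97/56) = -291/7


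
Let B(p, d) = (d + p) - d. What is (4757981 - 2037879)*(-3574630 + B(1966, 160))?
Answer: -9718010491728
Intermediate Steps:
B(p, d) = p
(4757981 - 2037879)*(-3574630 + B(1966, 160)) = (4757981 - 2037879)*(-3574630 + 1966) = 2720102*(-3572664) = -9718010491728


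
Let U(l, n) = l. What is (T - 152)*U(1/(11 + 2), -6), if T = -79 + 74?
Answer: -157/13 ≈ -12.077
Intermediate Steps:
T = -5
(T - 152)*U(1/(11 + 2), -6) = (-5 - 152)/(11 + 2) = -157/13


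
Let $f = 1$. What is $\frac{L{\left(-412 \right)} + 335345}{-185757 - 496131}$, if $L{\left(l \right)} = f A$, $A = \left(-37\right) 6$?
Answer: $- \frac{335123}{681888} \approx -0.49146$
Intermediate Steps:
$A = -222$
$L{\left(l \right)} = -222$ ($L{\left(l \right)} = 1 \left(-222\right) = -222$)
$\frac{L{\left(-412 \right)} + 335345}{-185757 - 496131} = \frac{-222 + 335345}{-185757 - 496131} = \frac{335123}{-681888} = 335123 \left(- \frac{1}{681888}\right) = - \frac{335123}{681888}$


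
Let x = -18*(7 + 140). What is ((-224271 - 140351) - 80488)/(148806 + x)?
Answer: -14837/4872 ≈ -3.0454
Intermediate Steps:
x = -2646 (x = -18*147 = -2646)
((-224271 - 140351) - 80488)/(148806 + x) = ((-224271 - 140351) - 80488)/(148806 - 2646) = (-364622 - 80488)/146160 = -445110*1/146160 = -14837/4872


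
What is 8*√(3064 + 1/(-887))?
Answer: 8*√2410659329/887 ≈ 442.83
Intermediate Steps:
8*√(3064 + 1/(-887)) = 8*√(3064 - 1/887) = 8*√(2717767/887) = 8*(√2410659329/887) = 8*√2410659329/887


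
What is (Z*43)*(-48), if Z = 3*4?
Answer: -24768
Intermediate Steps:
Z = 12
(Z*43)*(-48) = (12*43)*(-48) = 516*(-48) = -24768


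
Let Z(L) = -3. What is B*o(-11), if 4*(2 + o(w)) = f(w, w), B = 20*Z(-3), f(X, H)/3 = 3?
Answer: -15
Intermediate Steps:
f(X, H) = 9 (f(X, H) = 3*3 = 9)
B = -60 (B = 20*(-3) = -60)
o(w) = ¼ (o(w) = -2 + (¼)*9 = -2 + 9/4 = ¼)
B*o(-11) = -60*¼ = -15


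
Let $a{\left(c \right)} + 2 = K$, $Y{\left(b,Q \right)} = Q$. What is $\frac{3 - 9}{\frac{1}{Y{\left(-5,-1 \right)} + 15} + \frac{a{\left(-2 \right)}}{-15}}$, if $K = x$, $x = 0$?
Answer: $- \frac{1260}{43} \approx -29.302$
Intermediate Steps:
$K = 0$
$a{\left(c \right)} = -2$ ($a{\left(c \right)} = -2 + 0 = -2$)
$\frac{3 - 9}{\frac{1}{Y{\left(-5,-1 \right)} + 15} + \frac{a{\left(-2 \right)}}{-15}} = \frac{3 - 9}{\frac{1}{-1 + 15} - \frac{2}{-15}} = - \frac{6}{\frac{1}{14} - - \frac{2}{15}} = - \frac{6}{\frac{1}{14} + \frac{2}{15}} = - \frac{6}{\frac{43}{210}} = \left(-6\right) \frac{210}{43} = - \frac{1260}{43}$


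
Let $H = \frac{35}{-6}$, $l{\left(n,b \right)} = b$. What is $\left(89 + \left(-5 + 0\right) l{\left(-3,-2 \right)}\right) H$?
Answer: $- \frac{1155}{2} \approx -577.5$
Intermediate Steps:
$H = - \frac{35}{6}$ ($H = 35 \left(- \frac{1}{6}\right) = - \frac{35}{6} \approx -5.8333$)
$\left(89 + \left(-5 + 0\right) l{\left(-3,-2 \right)}\right) H = \left(89 + \left(-5 + 0\right) \left(-2\right)\right) \left(- \frac{35}{6}\right) = \left(89 - -10\right) \left(- \frac{35}{6}\right) = \left(89 + 10\right) \left(- \frac{35}{6}\right) = 99 \left(- \frac{35}{6}\right) = - \frac{1155}{2}$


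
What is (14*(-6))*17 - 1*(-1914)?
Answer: 486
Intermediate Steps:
(14*(-6))*17 - 1*(-1914) = -84*17 + 1914 = -1428 + 1914 = 486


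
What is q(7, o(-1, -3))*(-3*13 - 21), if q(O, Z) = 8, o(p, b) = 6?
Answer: -480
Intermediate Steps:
q(7, o(-1, -3))*(-3*13 - 21) = 8*(-3*13 - 21) = 8*(-39 - 21) = 8*(-60) = -480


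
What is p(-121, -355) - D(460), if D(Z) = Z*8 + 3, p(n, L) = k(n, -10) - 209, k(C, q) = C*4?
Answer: -4376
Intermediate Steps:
k(C, q) = 4*C
p(n, L) = -209 + 4*n (p(n, L) = 4*n - 209 = -209 + 4*n)
D(Z) = 3 + 8*Z (D(Z) = 8*Z + 3 = 3 + 8*Z)
p(-121, -355) - D(460) = (-209 + 4*(-121)) - (3 + 8*460) = (-209 - 484) - (3 + 3680) = -693 - 1*3683 = -693 - 3683 = -4376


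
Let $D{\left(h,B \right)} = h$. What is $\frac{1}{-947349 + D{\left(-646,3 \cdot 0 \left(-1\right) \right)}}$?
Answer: $- \frac{1}{947995} \approx -1.0549 \cdot 10^{-6}$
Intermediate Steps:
$\frac{1}{-947349 + D{\left(-646,3 \cdot 0 \left(-1\right) \right)}} = \frac{1}{-947349 - 646} = \frac{1}{-947995} = - \frac{1}{947995}$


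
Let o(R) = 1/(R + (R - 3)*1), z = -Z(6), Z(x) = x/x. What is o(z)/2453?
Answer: -1/12265 ≈ -8.1533e-5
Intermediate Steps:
Z(x) = 1
z = -1 (z = -1*1 = -1)
o(R) = 1/(-3 + 2*R) (o(R) = 1/(R + (-3 + R)*1) = 1/(R + (-3 + R)) = 1/(-3 + 2*R))
o(z)/2453 = 1/((-3 + 2*(-1))*2453) = (1/2453)/(-3 - 2) = (1/2453)/(-5) = -⅕*1/2453 = -1/12265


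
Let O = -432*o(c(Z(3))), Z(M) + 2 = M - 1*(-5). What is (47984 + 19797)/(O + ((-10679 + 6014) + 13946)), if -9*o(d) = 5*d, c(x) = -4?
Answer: 67781/8321 ≈ 8.1458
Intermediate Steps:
Z(M) = 3 + M (Z(M) = -2 + (M - 1*(-5)) = -2 + (M + 5) = -2 + (5 + M) = 3 + M)
o(d) = -5*d/9
O = -960 (O = -(-240)*(-4) = -432*20/9 = -960)
(47984 + 19797)/(O + ((-10679 + 6014) + 13946)) = (47984 + 19797)/(-960 + ((-10679 + 6014) + 13946)) = 67781/(-960 + (-4665 + 13946)) = 67781/(-960 + 9281) = 67781/8321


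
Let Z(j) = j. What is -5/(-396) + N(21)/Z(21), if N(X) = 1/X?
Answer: 289/19404 ≈ 0.014894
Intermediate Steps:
-5/(-396) + N(21)/Z(21) = -5/(-396) + 1/(21*21) = -5*(-1/396) + (1/21)*(1/21) = 5/396 + 1/441 = 289/19404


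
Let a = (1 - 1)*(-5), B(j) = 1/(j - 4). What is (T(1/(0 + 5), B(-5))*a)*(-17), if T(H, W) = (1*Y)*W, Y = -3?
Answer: 0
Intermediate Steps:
B(j) = 1/(-4 + j)
T(H, W) = -3*W (T(H, W) = (1*(-3))*W = -3*W)
a = 0 (a = 0*(-5) = 0)
(T(1/(0 + 5), B(-5))*a)*(-17) = (-3/(-4 - 5)*0)*(-17) = (-3/(-9)*0)*(-17) = (-3*(-1/9)*0)*(-17) = ((1/3)*0)*(-17) = 0*(-17) = 0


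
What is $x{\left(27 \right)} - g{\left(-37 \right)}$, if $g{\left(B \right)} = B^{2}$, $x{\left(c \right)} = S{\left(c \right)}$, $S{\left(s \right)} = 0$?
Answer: $-1369$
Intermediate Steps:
$x{\left(c \right)} = 0$
$x{\left(27 \right)} - g{\left(-37 \right)} = 0 - \left(-37\right)^{2} = 0 - 1369 = -1369$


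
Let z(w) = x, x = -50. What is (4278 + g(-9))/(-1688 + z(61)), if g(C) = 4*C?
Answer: -2121/869 ≈ -2.4407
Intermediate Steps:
z(w) = -50
(4278 + g(-9))/(-1688 + z(61)) = (4278 + 4*(-9))/(-1688 - 50) = (4278 - 36)/(-1738) = 4242*(-1/1738) = -2121/869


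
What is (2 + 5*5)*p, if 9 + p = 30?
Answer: 567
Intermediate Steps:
p = 21 (p = -9 + 30 = 21)
(2 + 5*5)*p = (2 + 5*5)*21 = (2 + 25)*21 = 27*21 = 567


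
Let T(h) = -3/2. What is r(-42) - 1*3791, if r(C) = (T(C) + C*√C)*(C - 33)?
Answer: -7357/2 + 3150*I*√42 ≈ -3678.5 + 20414.0*I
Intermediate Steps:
T(h) = -3/2 (T(h) = -3*½ = -3/2)
r(C) = (-33 + C)*(-3/2 + C^(3/2)) (r(C) = (-3/2 + C*√C)*(C - 33) = (-3/2 + C^(3/2))*(-33 + C) = (-33 + C)*(-3/2 + C^(3/2)))
r(-42) - 1*3791 = (99/2 + (-42)^(5/2) - (-1386)*I*√42 - 3/2*(-42)) - 1*3791 = (99/2 + 1764*I*√42 - (-1386)*I*√42 + 63) - 3791 = (99/2 + 1764*I*√42 + 1386*I*√42 + 63) - 3791 = (225/2 + 3150*I*√42) - 3791 = -7357/2 + 3150*I*√42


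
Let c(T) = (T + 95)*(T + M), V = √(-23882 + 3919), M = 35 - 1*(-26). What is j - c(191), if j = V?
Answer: -72072 + I*√19963 ≈ -72072.0 + 141.29*I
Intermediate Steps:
M = 61 (M = 35 + 26 = 61)
V = I*√19963 (V = √(-19963) = I*√19963 ≈ 141.29*I)
j = I*√19963 ≈ 141.29*I
c(T) = (61 + T)*(95 + T) (c(T) = (T + 95)*(T + 61) = (95 + T)*(61 + T) = (61 + T)*(95 + T))
j - c(191) = I*√19963 - (5795 + 191² + 156*191) = I*√19963 - (5795 + 36481 + 29796) = I*√19963 - 1*72072 = I*√19963 - 72072 = -72072 + I*√19963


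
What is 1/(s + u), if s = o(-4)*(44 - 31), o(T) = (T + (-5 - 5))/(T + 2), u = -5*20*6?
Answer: -1/509 ≈ -0.0019646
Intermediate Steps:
u = -600 (u = -100*6 = -600)
o(T) = (-10 + T)/(2 + T) (o(T) = (T - 10)/(2 + T) = (-10 + T)/(2 + T))
s = 91 (s = ((-10 - 4)/(2 - 4))*(44 - 31) = (-14/(-2))*13 = -½*(-14)*13 = 7*13 = 91)
1/(s + u) = 1/(91 - 600) = 1/(-509) = -1/509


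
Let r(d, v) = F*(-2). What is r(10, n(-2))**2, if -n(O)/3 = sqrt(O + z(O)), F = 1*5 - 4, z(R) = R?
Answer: 4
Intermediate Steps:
F = 1 (F = 5 - 4 = 1)
n(O) = -3*sqrt(2)*sqrt(O) (n(O) = -3*sqrt(O + O) = -3*sqrt(2)*sqrt(O))
r(d, v) = -2 (r(d, v) = 1*(-2) = -2)
r(10, n(-2))**2 = (-2)**2 = 4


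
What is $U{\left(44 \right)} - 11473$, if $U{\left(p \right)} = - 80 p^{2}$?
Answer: $-166353$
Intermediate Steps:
$U{\left(44 \right)} - 11473 = - 80 \cdot 44^{2} - 11473 = \left(-80\right) 1936 - 11473 = -154880 - 11473 = -166353$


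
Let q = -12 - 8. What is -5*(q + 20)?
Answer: 0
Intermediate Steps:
q = -20
-5*(q + 20) = -5*(-20 + 20) = -5*0 = 0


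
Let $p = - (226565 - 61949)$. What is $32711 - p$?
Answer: $197327$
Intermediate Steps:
$p = -164616$ ($p = \left(-1\right) 164616 = -164616$)
$32711 - p = 32711 - -164616 = 32711 + 164616 = 197327$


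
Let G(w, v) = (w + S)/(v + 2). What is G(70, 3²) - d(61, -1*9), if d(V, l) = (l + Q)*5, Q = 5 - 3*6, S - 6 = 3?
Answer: 1289/11 ≈ 117.18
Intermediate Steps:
S = 9 (S = 6 + 3 = 9)
Q = -13 (Q = 5 - 18 = -13)
d(V, l) = -65 + 5*l (d(V, l) = (l - 13)*5 = (-13 + l)*5 = -65 + 5*l)
G(w, v) = (9 + w)/(2 + v) (G(w, v) = (w + 9)/(v + 2) = (9 + w)/(2 + v))
G(70, 3²) - d(61, -1*9) = (9 + 70)/(2 + 3²) - (-65 + 5*(-1*9)) = 79/(2 + 9) - (-65 + 5*(-9)) = 79/11 - (-65 - 45) = (1/11)*79 - 1*(-110) = 79/11 + 110 = 1289/11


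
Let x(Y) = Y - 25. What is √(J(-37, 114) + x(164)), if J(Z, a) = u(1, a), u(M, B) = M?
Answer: 2*√35 ≈ 11.832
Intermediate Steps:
x(Y) = -25 + Y
J(Z, a) = 1
√(J(-37, 114) + x(164)) = √(1 + (-25 + 164)) = √(1 + 139) = √140 = 2*√35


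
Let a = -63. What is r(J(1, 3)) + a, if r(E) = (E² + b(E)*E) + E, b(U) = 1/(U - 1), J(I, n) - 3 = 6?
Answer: 225/8 ≈ 28.125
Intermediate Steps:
J(I, n) = 9 (J(I, n) = 3 + 6 = 9)
b(U) = 1/(-1 + U)
r(E) = E + E² + E/(-1 + E) (r(E) = (E² + E/(-1 + E)) + E = E + E² + E/(-1 + E))
r(J(1, 3)) + a = 9³/(-1 + 9) - 63 = 729/8 - 63 = 225/8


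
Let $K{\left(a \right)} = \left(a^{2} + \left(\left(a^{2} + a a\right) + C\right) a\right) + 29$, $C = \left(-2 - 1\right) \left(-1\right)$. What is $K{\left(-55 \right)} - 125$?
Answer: $-329986$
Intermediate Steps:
$C = 3$ ($C = \left(-3\right) \left(-1\right) = 3$)
$K{\left(a \right)} = 29 + a^{2} + a \left(3 + 2 a^{2}\right)$ ($K{\left(a \right)} = \left(a^{2} + \left(\left(a^{2} + a a\right) + 3\right) a\right) + 29 = \left(a^{2} + \left(\left(a^{2} + a^{2}\right) + 3\right) a\right) + 29 = \left(a^{2} + \left(2 a^{2} + 3\right) a\right) + 29 = \left(a^{2} + \left(3 + 2 a^{2}\right) a\right) + 29 = \left(a^{2} + a \left(3 + 2 a^{2}\right)\right) + 29 = 29 + a^{2} + a \left(3 + 2 a^{2}\right)$)
$K{\left(-55 \right)} - 125 = \left(29 + \left(-55\right)^{2} + 2 \left(-55\right)^{3} + 3 \left(-55\right)\right) - 125 = \left(29 + 3025 + 2 \left(-166375\right) - 165\right) - 125 = \left(29 + 3025 - 332750 - 165\right) - 125 = -329861 - 125 = -329986$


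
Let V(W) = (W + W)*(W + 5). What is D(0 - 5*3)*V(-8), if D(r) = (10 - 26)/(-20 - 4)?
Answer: 32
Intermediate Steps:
D(r) = ⅔ (D(r) = -16/(-24) = -16*(-1/24) = ⅔)
V(W) = 2*W*(5 + W) (V(W) = (2*W)*(5 + W) = 2*W*(5 + W))
D(0 - 5*3)*V(-8) = 2*(2*(-8)*(5 - 8))/3 = 2*(2*(-8)*(-3))/3 = (⅔)*48 = 32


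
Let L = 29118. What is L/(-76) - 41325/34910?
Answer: -25491252/66329 ≈ -384.32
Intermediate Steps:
L/(-76) - 41325/34910 = 29118/(-76) - 41325/34910 = 29118*(-1/76) - 41325*1/34910 = -14559/38 - 8265/6982 = -25491252/66329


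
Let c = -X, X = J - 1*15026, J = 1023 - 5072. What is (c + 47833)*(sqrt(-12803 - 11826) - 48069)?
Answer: -3216200652 + 66908*I*sqrt(24629) ≈ -3.2162e+9 + 1.05e+7*I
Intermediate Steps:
J = -4049
X = -19075 (X = -4049 - 1*15026 = -4049 - 15026 = -19075)
c = 19075 (c = -1*(-19075) = 19075)
(c + 47833)*(sqrt(-12803 - 11826) - 48069) = (19075 + 47833)*(sqrt(-12803 - 11826) - 48069) = 66908*(sqrt(-24629) - 48069) = 66908*(I*sqrt(24629) - 48069) = 66908*(-48069 + I*sqrt(24629)) = -3216200652 + 66908*I*sqrt(24629)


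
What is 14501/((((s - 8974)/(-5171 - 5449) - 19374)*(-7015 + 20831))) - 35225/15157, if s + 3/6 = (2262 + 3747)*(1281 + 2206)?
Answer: -3064674987135790/1318674124124467 ≈ -2.3241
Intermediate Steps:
s = 41906765/2 (s = -½ + (2262 + 3747)*(1281 + 2206) = -½ + 6009*3487 = -½ + 20953383 = 41906765/2 ≈ 2.0953e+7)
14501/((((s - 8974)/(-5171 - 5449) - 19374)*(-7015 + 20831))) - 35225/15157 = 14501/((((41906765/2 - 8974)/(-5171 - 5449) - 19374)*(-7015 + 20831))) - 35225/15157 = 14501/((((41888817/2)/(-10620) - 19374)*13816)) - 35225*1/15157 = 14501/((((41888817/2)*(-1/10620) - 19374)*13816)) - 35225/15157 = 14501/(((-4654313/2360 - 19374)*13816)) - 35225/15157 = 14501/((-50376953/2360*13816)) - 35225/15157 = 14501/(-87000997831/295) - 35225/15157 = 14501*(-295/87000997831) - 35225/15157 = -4277795/87000997831 - 35225/15157 = -3064674987135790/1318674124124467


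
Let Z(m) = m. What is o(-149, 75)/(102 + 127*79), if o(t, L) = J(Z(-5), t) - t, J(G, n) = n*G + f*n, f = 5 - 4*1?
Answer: 149/2027 ≈ 0.073508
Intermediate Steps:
f = 1 (f = 5 - 4 = 1)
J(G, n) = n + G*n (J(G, n) = n*G + 1*n = G*n + n = n + G*n)
o(t, L) = -5*t (o(t, L) = t*(1 - 5) - t = t*(-4) - t = -4*t - t = -5*t)
o(-149, 75)/(102 + 127*79) = (-5*(-149))/(102 + 127*79) = 745/(102 + 10033) = 745/10135 = 745*(1/10135) = 149/2027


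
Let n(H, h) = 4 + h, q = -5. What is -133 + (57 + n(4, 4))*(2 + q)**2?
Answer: 452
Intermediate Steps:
-133 + (57 + n(4, 4))*(2 + q)**2 = -133 + (57 + (4 + 4))*(2 - 5)**2 = -133 + (57 + 8)*(-3)**2 = -133 + 65*9 = -133 + 585 = 452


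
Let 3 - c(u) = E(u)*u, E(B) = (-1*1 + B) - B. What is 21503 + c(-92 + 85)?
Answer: 21499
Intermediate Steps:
E(B) = -1 (E(B) = (-1 + B) - B = -1)
c(u) = 3 + u (c(u) = 3 - (-1)*u = 3 + u)
21503 + c(-92 + 85) = 21503 + (3 + (-92 + 85)) = 21503 + (3 - 7) = 21503 - 4 = 21499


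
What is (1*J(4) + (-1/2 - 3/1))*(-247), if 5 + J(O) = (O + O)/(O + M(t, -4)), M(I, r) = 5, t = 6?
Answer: 33839/18 ≈ 1879.9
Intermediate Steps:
J(O) = -5 + 2*O/(5 + O) (J(O) = -5 + (O + O)/(O + 5) = -5 + (2*O)/(5 + O) = -5 + 2*O/(5 + O))
(1*J(4) + (-1/2 - 3/1))*(-247) = (1*((-25 - 3*4)/(5 + 4)) + (-1/2 - 3/1))*(-247) = (1*((-25 - 12)/9) + (-1*½ - 3*1))*(-247) = (1*((⅑)*(-37)) + (-½ - 3))*(-247) = (1*(-37/9) - 7/2)*(-247) = (-37/9 - 7/2)*(-247) = -137/18*(-247) = 33839/18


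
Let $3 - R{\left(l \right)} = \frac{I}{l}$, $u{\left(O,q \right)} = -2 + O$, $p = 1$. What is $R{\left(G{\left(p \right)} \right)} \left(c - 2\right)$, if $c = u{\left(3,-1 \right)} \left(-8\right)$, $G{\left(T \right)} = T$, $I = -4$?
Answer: $-70$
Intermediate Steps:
$R{\left(l \right)} = 3 + \frac{4}{l}$ ($R{\left(l \right)} = 3 - - \frac{4}{l} = 3 + \frac{4}{l}$)
$c = -8$ ($c = \left(-2 + 3\right) \left(-8\right) = 1 \left(-8\right) = -8$)
$R{\left(G{\left(p \right)} \right)} \left(c - 2\right) = \left(3 + \frac{4}{1}\right) \left(-8 - 2\right) = \left(3 + 4 \cdot 1\right) \left(-10\right) = \left(3 + 4\right) \left(-10\right) = 7 \left(-10\right) = -70$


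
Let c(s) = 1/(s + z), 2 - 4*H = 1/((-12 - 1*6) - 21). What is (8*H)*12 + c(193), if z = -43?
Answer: 94813/1950 ≈ 48.622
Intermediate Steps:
H = 79/156 (H = 1/2 - 1/(4*((-12 - 1*6) - 21)) = 1/2 - 1/(4*((-12 - 6) - 21)) = 1/2 - 1/(4*(-18 - 21)) = 1/2 - 1/4/(-39) = 1/2 - 1/4*(-1/39) = 1/2 + 1/156 = 79/156 ≈ 0.50641)
c(s) = 1/(-43 + s) (c(s) = 1/(s - 43) = 1/(-43 + s))
(8*H)*12 + c(193) = (8*(79/156))*12 + 1/(-43 + 193) = (158/39)*12 + 1/150 = 632/13 + 1/150 = 94813/1950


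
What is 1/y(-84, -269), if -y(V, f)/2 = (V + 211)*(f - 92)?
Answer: 1/91694 ≈ 1.0906e-5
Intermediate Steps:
y(V, f) = -2*(-92 + f)*(211 + V) (y(V, f) = -2*(V + 211)*(f - 92) = -2*(211 + V)*(-92 + f) = -2*(-92 + f)*(211 + V))
1/y(-84, -269) = 1/(38824 - 422*(-269) + 184*(-84) - 2*(-84)*(-269)) = 1/(38824 + 113518 - 15456 - 45192) = 1/91694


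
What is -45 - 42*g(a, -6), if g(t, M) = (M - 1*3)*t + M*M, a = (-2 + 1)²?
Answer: -1179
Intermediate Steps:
a = 1 (a = (-1)² = 1)
g(t, M) = M² + t*(-3 + M) (g(t, M) = (M - 3)*t + M² = (-3 + M)*t + M² = t*(-3 + M) + M² = M² + t*(-3 + M))
-45 - 42*g(a, -6) = -45 - 42*((-6)² - 3*1 - 6*1) = -45 - 42*(36 - 3 - 6) = -45 - 42*27 = -45 - 1134 = -1179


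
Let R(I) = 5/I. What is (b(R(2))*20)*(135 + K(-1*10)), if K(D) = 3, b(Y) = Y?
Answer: 6900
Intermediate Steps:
(b(R(2))*20)*(135 + K(-1*10)) = ((5/2)*20)*(135 + 3) = ((5*(½))*20)*138 = ((5/2)*20)*138 = 50*138 = 6900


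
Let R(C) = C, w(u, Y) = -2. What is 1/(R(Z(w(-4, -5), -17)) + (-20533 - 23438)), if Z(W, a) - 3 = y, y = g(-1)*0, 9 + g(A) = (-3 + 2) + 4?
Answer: -1/43968 ≈ -2.2744e-5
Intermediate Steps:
g(A) = -6 (g(A) = -9 + ((-3 + 2) + 4) = -9 + (-1 + 4) = -9 + 3 = -6)
y = 0 (y = -6*0 = 0)
Z(W, a) = 3 (Z(W, a) = 3 + 0 = 3)
1/(R(Z(w(-4, -5), -17)) + (-20533 - 23438)) = 1/(3 + (-20533 - 23438)) = 1/(3 - 43971) = 1/(-43968) = -1/43968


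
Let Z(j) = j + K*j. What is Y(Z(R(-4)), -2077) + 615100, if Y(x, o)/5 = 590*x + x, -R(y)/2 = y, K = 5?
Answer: 756940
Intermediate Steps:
R(y) = -2*y
Z(j) = 6*j (Z(j) = j + 5*j = 6*j)
Y(x, o) = 2955*x (Y(x, o) = 5*(590*x + x) = 5*(591*x) = 2955*x)
Y(Z(R(-4)), -2077) + 615100 = 2955*(6*(-2*(-4))) + 615100 = 2955*(6*8) + 615100 = 2955*48 + 615100 = 141840 + 615100 = 756940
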